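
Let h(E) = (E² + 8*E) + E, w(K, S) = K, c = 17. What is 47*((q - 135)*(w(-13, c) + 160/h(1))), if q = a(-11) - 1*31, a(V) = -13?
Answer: -25239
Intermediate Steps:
h(E) = E² + 9*E
q = -44 (q = -13 - 1*31 = -13 - 31 = -44)
47*((q - 135)*(w(-13, c) + 160/h(1))) = 47*((-44 - 135)*(-13 + 160/((1*(9 + 1))))) = 47*(-179*(-13 + 160/((1*10)))) = 47*(-179*(-13 + 160/10)) = 47*(-179*(-13 + 160*(⅒))) = 47*(-179*(-13 + 16)) = 47*(-179*3) = 47*(-537) = -25239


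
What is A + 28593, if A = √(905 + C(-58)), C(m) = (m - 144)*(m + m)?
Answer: 28593 + √24337 ≈ 28749.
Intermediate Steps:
C(m) = 2*m*(-144 + m) (C(m) = (-144 + m)*(2*m) = 2*m*(-144 + m))
A = √24337 (A = √(905 + 2*(-58)*(-144 - 58)) = √(905 + 2*(-58)*(-202)) = √(905 + 23432) = √24337 ≈ 156.00)
A + 28593 = √24337 + 28593 = 28593 + √24337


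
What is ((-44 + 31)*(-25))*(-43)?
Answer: -13975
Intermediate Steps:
((-44 + 31)*(-25))*(-43) = -13*(-25)*(-43) = 325*(-43) = -13975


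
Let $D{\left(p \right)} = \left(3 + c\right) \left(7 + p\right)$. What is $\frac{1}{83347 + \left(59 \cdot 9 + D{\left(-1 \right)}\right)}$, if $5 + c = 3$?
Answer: $\frac{1}{83884} \approx 1.1921 \cdot 10^{-5}$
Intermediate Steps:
$c = -2$ ($c = -5 + 3 = -2$)
$D{\left(p \right)} = 7 + p$ ($D{\left(p \right)} = \left(3 - 2\right) \left(7 + p\right) = 1 \left(7 + p\right) = 7 + p$)
$\frac{1}{83347 + \left(59 \cdot 9 + D{\left(-1 \right)}\right)} = \frac{1}{83347 + \left(59 \cdot 9 + \left(7 - 1\right)\right)} = \frac{1}{83347 + \left(531 + 6\right)} = \frac{1}{83347 + 537} = \frac{1}{83884}$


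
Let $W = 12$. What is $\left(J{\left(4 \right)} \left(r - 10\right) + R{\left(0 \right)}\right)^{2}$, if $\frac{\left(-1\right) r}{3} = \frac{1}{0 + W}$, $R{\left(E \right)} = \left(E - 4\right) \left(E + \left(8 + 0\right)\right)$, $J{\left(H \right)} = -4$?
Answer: $81$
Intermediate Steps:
$R{\left(E \right)} = \left(-4 + E\right) \left(8 + E\right)$ ($R{\left(E \right)} = \left(-4 + E\right) \left(E + 8\right) = \left(-4 + E\right) \left(8 + E\right)$)
$r = - \frac{1}{4}$ ($r = - \frac{3}{0 + 12} = - \frac{3}{12} = \left(-3\right) \frac{1}{12} = - \frac{1}{4} \approx -0.25$)
$\left(J{\left(4 \right)} \left(r - 10\right) + R{\left(0 \right)}\right)^{2} = \left(- 4 \left(- \frac{1}{4} - 10\right) + \left(-32 + 0^{2} + 4 \cdot 0\right)\right)^{2} = \left(\left(-4\right) \left(- \frac{41}{4}\right) + \left(-32 + 0 + 0\right)\right)^{2} = \left(41 - 32\right)^{2} = 9^{2} = 81$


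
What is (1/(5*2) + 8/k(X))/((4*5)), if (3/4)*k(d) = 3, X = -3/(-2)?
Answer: 21/200 ≈ 0.10500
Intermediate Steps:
X = 3/2 (X = -3*(-½) = 3/2 ≈ 1.5000)
k(d) = 4 (k(d) = (4/3)*3 = 4)
(1/(5*2) + 8/k(X))/((4*5)) = (1/(5*2) + 8/4)/((4*5)) = (1/10 + 8*(¼))/20 = (1*(⅒) + 2)*(1/20) = (⅒ + 2)*(1/20) = (21/10)*(1/20) = 21/200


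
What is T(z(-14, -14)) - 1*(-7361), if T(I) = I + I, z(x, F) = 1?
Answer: 7363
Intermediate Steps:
T(I) = 2*I
T(z(-14, -14)) - 1*(-7361) = 2*1 - 1*(-7361) = 2 + 7361 = 7363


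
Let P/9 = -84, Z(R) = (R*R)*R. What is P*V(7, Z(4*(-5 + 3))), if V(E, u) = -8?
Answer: 6048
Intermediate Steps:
Z(R) = R³ (Z(R) = R²*R = R³)
P = -756 (P = 9*(-84) = -756)
P*V(7, Z(4*(-5 + 3))) = -756*(-8) = 6048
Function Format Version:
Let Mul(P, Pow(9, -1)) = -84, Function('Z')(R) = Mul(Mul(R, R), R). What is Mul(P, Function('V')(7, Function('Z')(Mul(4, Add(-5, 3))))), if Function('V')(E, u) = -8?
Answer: 6048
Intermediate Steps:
Function('Z')(R) = Pow(R, 3) (Function('Z')(R) = Mul(Pow(R, 2), R) = Pow(R, 3))
P = -756 (P = Mul(9, -84) = -756)
Mul(P, Function('V')(7, Function('Z')(Mul(4, Add(-5, 3))))) = Mul(-756, -8) = 6048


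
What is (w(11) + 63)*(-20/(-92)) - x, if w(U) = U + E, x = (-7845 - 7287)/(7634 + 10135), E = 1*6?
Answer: 2485212/136229 ≈ 18.243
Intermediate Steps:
E = 6
x = -5044/5923 (x = -15132/17769 = -15132*1/17769 = -5044/5923 ≈ -0.85160)
w(U) = 6 + U (w(U) = U + 6 = 6 + U)
(w(11) + 63)*(-20/(-92)) - x = ((6 + 11) + 63)*(-20/(-92)) - 1*(-5044/5923) = (17 + 63)*(-20*(-1/92)) + 5044/5923 = 80*(5/23) + 5044/5923 = 400/23 + 5044/5923 = 2485212/136229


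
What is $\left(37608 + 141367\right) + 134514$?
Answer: $313489$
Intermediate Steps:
$\left(37608 + 141367\right) + 134514 = 178975 + 134514 = 313489$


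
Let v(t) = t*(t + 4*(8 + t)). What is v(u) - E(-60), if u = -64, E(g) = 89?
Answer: 18343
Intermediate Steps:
v(t) = t*(32 + 5*t) (v(t) = t*(t + (32 + 4*t)) = t*(32 + 5*t))
v(u) - E(-60) = -64*(32 + 5*(-64)) - 1*89 = -64*(32 - 320) - 89 = -64*(-288) - 89 = 18432 - 89 = 18343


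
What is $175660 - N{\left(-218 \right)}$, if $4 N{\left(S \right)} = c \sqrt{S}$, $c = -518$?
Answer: $175660 + \frac{259 i \sqrt{218}}{2} \approx 1.7566 \cdot 10^{5} + 1912.0 i$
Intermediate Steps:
$N{\left(S \right)} = - \frac{259 \sqrt{S}}{2}$ ($N{\left(S \right)} = \frac{\left(-518\right) \sqrt{S}}{4} = - \frac{259 \sqrt{S}}{2}$)
$175660 - N{\left(-218 \right)} = 175660 - - \frac{259 \sqrt{-218}}{2} = 175660 - - \frac{259 i \sqrt{218}}{2} = 175660 + \frac{259 i \sqrt{218}}{2}$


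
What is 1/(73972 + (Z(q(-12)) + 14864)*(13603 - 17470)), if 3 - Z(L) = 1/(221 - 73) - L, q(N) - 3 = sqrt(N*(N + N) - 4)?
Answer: -1257909305156/72239489701576021705 + 169405536*sqrt(71)/72239489701576021705 ≈ -1.7393e-8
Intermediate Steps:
q(N) = 3 + sqrt(-4 + 2*N**2) (q(N) = 3 + sqrt(N*(N + N) - 4) = 3 + sqrt(N*(2*N) - 4) = 3 + sqrt(2*N**2 - 4) = 3 + sqrt(-4 + 2*N**2))
Z(L) = 443/148 + L (Z(L) = 3 - (1/(221 - 73) - L) = 3 - (1/148 - L) = 3 + (-1/148 + L) = 443/148 + L)
1/(73972 + (Z(q(-12)) + 14864)*(13603 - 17470)) = 1/(73972 + ((443/148 + (3 + sqrt(-4 + 2*(-12)**2))) + 14864)*(13603 - 17470)) = 1/(73972 + ((443/148 + (3 + sqrt(-4 + 2*144))) + 14864)*(-3867)) = 1/(73972 + ((443/148 + (3 + sqrt(-4 + 288))) + 14864)*(-3867)) = 1/(73972 + ((443/148 + (3 + sqrt(284))) + 14864)*(-3867)) = 1/(73972 + ((443/148 + (3 + 2*sqrt(71))) + 14864)*(-3867)) = 1/(73972 + ((887/148 + 2*sqrt(71)) + 14864)*(-3867)) = 1/(73972 + (2200759/148 + 2*sqrt(71))*(-3867)) = 1/(73972 + (-8510335053/148 - 7734*sqrt(71))) = 1/(-8499387197/148 - 7734*sqrt(71))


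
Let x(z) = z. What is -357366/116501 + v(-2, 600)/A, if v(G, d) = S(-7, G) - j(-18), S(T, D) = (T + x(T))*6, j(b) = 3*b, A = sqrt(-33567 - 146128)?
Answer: -357366/116501 + 6*I*sqrt(179695)/35939 ≈ -3.0675 + 0.070771*I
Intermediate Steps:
A = I*sqrt(179695) (A = sqrt(-179695) = I*sqrt(179695) ≈ 423.9*I)
S(T, D) = 12*T (S(T, D) = (T + T)*6 = (2*T)*6 = 12*T)
v(G, d) = -30 (v(G, d) = 12*(-7) - 3*(-18) = -84 - 1*(-54) = -84 + 54 = -30)
-357366/116501 + v(-2, 600)/A = -357366/116501 - 30*(-I*sqrt(179695)/179695) = -357366*1/116501 - (-6)*I*sqrt(179695)/35939 = -357366/116501 + 6*I*sqrt(179695)/35939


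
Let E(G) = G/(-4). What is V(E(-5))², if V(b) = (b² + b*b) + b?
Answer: 1225/64 ≈ 19.141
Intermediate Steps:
E(G) = -G/4 (E(G) = G*(-¼) = -G/4)
V(b) = b + 2*b² (V(b) = (b² + b²) + b = 2*b² + b = b + 2*b²)
V(E(-5))² = ((-¼*(-5))*(1 + 2*(-¼*(-5))))² = (5*(1 + 2*(5/4))/4)² = (5*(1 + 5/2)/4)² = ((5/4)*(7/2))² = (35/8)² = 1225/64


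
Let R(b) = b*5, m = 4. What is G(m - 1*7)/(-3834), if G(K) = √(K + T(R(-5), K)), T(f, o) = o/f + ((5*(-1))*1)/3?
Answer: -I*√1023/57510 ≈ -0.00055615*I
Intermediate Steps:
R(b) = 5*b
T(f, o) = -5/3 + o/f (T(f, o) = o/f - 5*1*(⅓) = o/f - 5*⅓ = o/f - 5/3 = -5/3 + o/f)
G(K) = √(-5/3 + 24*K/25) (G(K) = √(K + (-5/3 + K/((5*(-5))))) = √(K + (-5/3 + K/(-25))) = √(K + (-5/3 + K*(-1/25))) = √(K + (-5/3 - K/25)) = √(-5/3 + 24*K/25))
G(m - 1*7)/(-3834) = (√(-375 + 216*(4 - 1*7))/15)/(-3834) = (√(-375 + 216*(4 - 7))/15)*(-1/3834) = (√(-375 + 216*(-3))/15)*(-1/3834) = (√(-375 - 648)/15)*(-1/3834) = (√(-1023)/15)*(-1/3834) = ((I*√1023)/15)*(-1/3834) = (I*√1023/15)*(-1/3834) = -I*√1023/57510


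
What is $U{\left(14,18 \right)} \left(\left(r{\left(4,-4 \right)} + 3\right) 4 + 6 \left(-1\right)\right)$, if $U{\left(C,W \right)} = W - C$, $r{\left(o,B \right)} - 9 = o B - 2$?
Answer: $-120$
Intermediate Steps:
$r{\left(o,B \right)} = 7 + B o$ ($r{\left(o,B \right)} = 9 + \left(o B - 2\right) = 9 + \left(B o - 2\right) = 9 + \left(-2 + B o\right) = 7 + B o$)
$U{\left(14,18 \right)} \left(\left(r{\left(4,-4 \right)} + 3\right) 4 + 6 \left(-1\right)\right) = \left(18 - 14\right) \left(\left(\left(7 - 16\right) + 3\right) 4 + 6 \left(-1\right)\right) = \left(18 - 14\right) \left(\left(\left(7 - 16\right) + 3\right) 4 - 6\right) = 4 \left(\left(-9 + 3\right) 4 - 6\right) = 4 \left(\left(-6\right) 4 - 6\right) = 4 \left(-24 - 6\right) = 4 \left(-30\right) = -120$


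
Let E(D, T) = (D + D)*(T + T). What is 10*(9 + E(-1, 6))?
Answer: -150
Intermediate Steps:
E(D, T) = 4*D*T (E(D, T) = (2*D)*(2*T) = 4*D*T)
10*(9 + E(-1, 6)) = 10*(9 + 4*(-1)*6) = 10*(9 - 24) = 10*(-15) = -150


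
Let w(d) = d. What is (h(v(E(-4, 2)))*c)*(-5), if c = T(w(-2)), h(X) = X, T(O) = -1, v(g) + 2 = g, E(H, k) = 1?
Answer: -5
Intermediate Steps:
v(g) = -2 + g
c = -1
(h(v(E(-4, 2)))*c)*(-5) = ((-2 + 1)*(-1))*(-5) = -1*(-1)*(-5) = 1*(-5) = -5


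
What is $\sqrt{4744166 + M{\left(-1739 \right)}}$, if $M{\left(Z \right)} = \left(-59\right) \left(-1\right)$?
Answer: $5 \sqrt{189769} \approx 2178.1$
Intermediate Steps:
$M{\left(Z \right)} = 59$
$\sqrt{4744166 + M{\left(-1739 \right)}} = \sqrt{4744166 + 59} = \sqrt{4744225} = 5 \sqrt{189769}$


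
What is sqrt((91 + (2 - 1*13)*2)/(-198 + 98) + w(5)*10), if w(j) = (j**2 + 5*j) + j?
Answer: sqrt(54931)/10 ≈ 23.437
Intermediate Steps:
w(j) = j**2 + 6*j
sqrt((91 + (2 - 1*13)*2)/(-198 + 98) + w(5)*10) = sqrt((91 + (2 - 1*13)*2)/(-198 + 98) + (5*(6 + 5))*10) = sqrt((91 + (2 - 13)*2)/(-100) + (5*11)*10) = sqrt((91 - 11*2)*(-1/100) + 55*10) = sqrt((91 - 22)*(-1/100) + 550) = sqrt(69*(-1/100) + 550) = sqrt(-69/100 + 550) = sqrt(54931/100) = sqrt(54931)/10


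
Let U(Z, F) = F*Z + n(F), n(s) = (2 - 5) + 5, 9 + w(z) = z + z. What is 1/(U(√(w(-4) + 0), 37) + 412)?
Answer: 414/194669 - 37*I*√17/194669 ≈ 0.0021267 - 0.00078366*I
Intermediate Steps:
w(z) = -9 + 2*z (w(z) = -9 + (z + z) = -9 + 2*z)
n(s) = 2 (n(s) = -3 + 5 = 2)
U(Z, F) = 2 + F*Z (U(Z, F) = F*Z + 2 = 2 + F*Z)
1/(U(√(w(-4) + 0), 37) + 412) = 1/((2 + 37*√((-9 + 2*(-4)) + 0)) + 412) = 1/((2 + 37*√((-9 - 8) + 0)) + 412) = 1/((2 + 37*√(-17 + 0)) + 412) = 1/((2 + 37*√(-17)) + 412) = 1/((2 + 37*(I*√17)) + 412) = 1/((2 + 37*I*√17) + 412) = 1/(414 + 37*I*√17)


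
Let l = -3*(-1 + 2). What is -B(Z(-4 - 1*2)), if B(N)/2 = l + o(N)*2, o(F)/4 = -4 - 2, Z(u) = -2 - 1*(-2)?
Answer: 102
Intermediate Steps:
l = -3 (l = -3*1 = -3)
Z(u) = 0 (Z(u) = -2 + 2 = 0)
o(F) = -24 (o(F) = 4*(-4 - 2) = 4*(-6) = -24)
B(N) = -102 (B(N) = 2*(-3 - 24*2) = 2*(-3 - 48) = 2*(-51) = -102)
-B(Z(-4 - 1*2)) = -1*(-102) = 102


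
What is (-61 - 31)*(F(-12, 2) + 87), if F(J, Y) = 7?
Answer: -8648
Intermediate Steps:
(-61 - 31)*(F(-12, 2) + 87) = (-61 - 31)*(7 + 87) = -92*94 = -8648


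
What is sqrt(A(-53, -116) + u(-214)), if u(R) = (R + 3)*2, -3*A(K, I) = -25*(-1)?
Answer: I*sqrt(3873)/3 ≈ 20.744*I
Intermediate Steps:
A(K, I) = -25/3 (A(K, I) = -(-25)*(-1)/3 = -1/3*25 = -25/3)
u(R) = 6 + 2*R (u(R) = (3 + R)*2 = 6 + 2*R)
sqrt(A(-53, -116) + u(-214)) = sqrt(-25/3 + (6 + 2*(-214))) = sqrt(-25/3 + (6 - 428)) = sqrt(-25/3 - 422) = sqrt(-1291/3) = I*sqrt(3873)/3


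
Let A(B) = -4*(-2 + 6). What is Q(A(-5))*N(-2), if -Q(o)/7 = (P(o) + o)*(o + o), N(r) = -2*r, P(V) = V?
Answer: -28672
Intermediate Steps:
A(B) = -16 (A(B) = -4*4 = -16)
Q(o) = -28*o**2 (Q(o) = -7*(o + o)*(o + o) = -7*2*o*2*o = -28*o**2)
Q(A(-5))*N(-2) = (-28*(-16)**2)*(-2*(-2)) = -28*256*4 = -7168*4 = -28672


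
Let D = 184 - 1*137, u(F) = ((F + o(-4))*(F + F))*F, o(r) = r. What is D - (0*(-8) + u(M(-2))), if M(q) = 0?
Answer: 47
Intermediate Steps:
u(F) = 2*F**2*(-4 + F) (u(F) = ((F - 4)*(F + F))*F = ((-4 + F)*(2*F))*F = (2*F*(-4 + F))*F = 2*F**2*(-4 + F))
D = 47 (D = 184 - 137 = 47)
D - (0*(-8) + u(M(-2))) = 47 - (0*(-8) + 2*0**2*(-4 + 0)) = 47 - (0 + 2*0*(-4)) = 47 - (0 + 0) = 47 - 1*0 = 47 + 0 = 47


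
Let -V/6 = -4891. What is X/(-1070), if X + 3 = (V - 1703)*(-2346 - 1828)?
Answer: 23076377/214 ≈ 1.0783e+5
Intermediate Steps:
V = 29346 (V = -6*(-4891) = 29346)
X = -115381885 (X = -3 + (29346 - 1703)*(-2346 - 1828) = -3 + 27643*(-4174) = -3 - 115381882 = -115381885)
X/(-1070) = -115381885/(-1070) = -115381885*(-1/1070) = 23076377/214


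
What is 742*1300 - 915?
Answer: 963685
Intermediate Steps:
742*1300 - 915 = 964600 - 915 = 963685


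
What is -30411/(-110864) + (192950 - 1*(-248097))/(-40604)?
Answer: -11915356591/1125380464 ≈ -10.588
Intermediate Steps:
-30411/(-110864) + (192950 - 1*(-248097))/(-40604) = -30411*(-1/110864) + (192950 + 248097)*(-1/40604) = 30411/110864 + 441047*(-1/40604) = 30411/110864 - 441047/40604 = -11915356591/1125380464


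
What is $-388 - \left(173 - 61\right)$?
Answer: $-500$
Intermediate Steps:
$-388 - \left(173 - 61\right) = -388 - 112 = -500$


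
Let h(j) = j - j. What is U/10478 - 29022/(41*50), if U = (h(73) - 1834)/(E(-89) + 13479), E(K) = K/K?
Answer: -204958543769/14477452600 ≈ -14.157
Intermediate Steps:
E(K) = 1
h(j) = 0
U = -917/6740 (U = (0 - 1834)/(1 + 13479) = -1834/13480 = -1834*1/13480 = -917/6740 ≈ -0.13605)
U/10478 - 29022/(41*50) = -917/6740/10478 - 29022/(41*50) = -917/6740*1/10478 - 29022/2050 = -917/70621720 - 29022*1/2050 = -917/70621720 - 14511/1025 = -204958543769/14477452600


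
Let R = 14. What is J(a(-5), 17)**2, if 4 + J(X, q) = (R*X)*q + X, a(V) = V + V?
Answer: 5731236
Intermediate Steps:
a(V) = 2*V
J(X, q) = -4 + X + 14*X*q (J(X, q) = -4 + ((14*X)*q + X) = -4 + (14*X*q + X) = -4 + (X + 14*X*q) = -4 + X + 14*X*q)
J(a(-5), 17)**2 = (-4 + 2*(-5) + 14*(2*(-5))*17)**2 = (-4 - 10 + 14*(-10)*17)**2 = (-4 - 10 - 2380)**2 = (-2394)**2 = 5731236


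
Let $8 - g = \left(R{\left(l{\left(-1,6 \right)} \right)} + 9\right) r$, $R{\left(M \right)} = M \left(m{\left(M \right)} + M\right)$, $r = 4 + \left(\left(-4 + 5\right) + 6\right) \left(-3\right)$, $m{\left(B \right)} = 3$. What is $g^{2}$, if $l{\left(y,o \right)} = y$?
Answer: $16129$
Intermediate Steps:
$r = -17$ ($r = 4 + \left(1 + 6\right) \left(-3\right) = 4 + 7 \left(-3\right) = 4 - 21 = -17$)
$R{\left(M \right)} = M \left(3 + M\right)$
$g = 127$ ($g = 8 - \left(- (3 - 1) + 9\right) \left(-17\right) = 8 - \left(\left(-1\right) 2 + 9\right) \left(-17\right) = 8 - \left(-2 + 9\right) \left(-17\right) = 8 - 7 \left(-17\right) = 8 - -119 = 8 + 119 = 127$)
$g^{2} = 127^{2} = 16129$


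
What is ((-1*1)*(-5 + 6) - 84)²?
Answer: 7225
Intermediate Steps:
((-1*1)*(-5 + 6) - 84)² = (-1*1 - 84)² = (-1 - 84)² = (-85)² = 7225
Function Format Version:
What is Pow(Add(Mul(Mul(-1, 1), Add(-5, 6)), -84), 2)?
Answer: 7225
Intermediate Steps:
Pow(Add(Mul(Mul(-1, 1), Add(-5, 6)), -84), 2) = Pow(Add(Mul(-1, 1), -84), 2) = Pow(Add(-1, -84), 2) = Pow(-85, 2) = 7225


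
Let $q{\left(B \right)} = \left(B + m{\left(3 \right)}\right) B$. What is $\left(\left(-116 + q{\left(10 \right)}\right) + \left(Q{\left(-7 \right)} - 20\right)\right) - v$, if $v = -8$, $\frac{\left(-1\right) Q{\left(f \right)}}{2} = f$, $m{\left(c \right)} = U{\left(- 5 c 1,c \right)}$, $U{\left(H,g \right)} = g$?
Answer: $16$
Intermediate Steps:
$m{\left(c \right)} = c$
$Q{\left(f \right)} = - 2 f$
$q{\left(B \right)} = B \left(3 + B\right)$ ($q{\left(B \right)} = \left(B + 3\right) B = \left(3 + B\right) B = B \left(3 + B\right)$)
$\left(\left(-116 + q{\left(10 \right)}\right) + \left(Q{\left(-7 \right)} - 20\right)\right) - v = \left(\left(-116 + 10 \left(3 + 10\right)\right) - 6\right) - -8 = \left(\left(-116 + 10 \cdot 13\right) + \left(14 - 20\right)\right) + 8 = \left(\left(-116 + 130\right) - 6\right) + 8 = \left(14 - 6\right) + 8 = 8 + 8 = 16$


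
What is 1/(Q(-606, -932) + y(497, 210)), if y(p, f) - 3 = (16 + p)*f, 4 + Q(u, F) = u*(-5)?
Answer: 1/110759 ≈ 9.0286e-6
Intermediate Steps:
Q(u, F) = -4 - 5*u (Q(u, F) = -4 + u*(-5) = -4 - 5*u)
y(p, f) = 3 + f*(16 + p) (y(p, f) = 3 + (16 + p)*f = 3 + f*(16 + p))
1/(Q(-606, -932) + y(497, 210)) = 1/((-4 - 5*(-606)) + (3 + 16*210 + 210*497)) = 1/((-4 + 3030) + (3 + 3360 + 104370)) = 1/(3026 + 107733) = 1/110759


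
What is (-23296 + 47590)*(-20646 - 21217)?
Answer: -1017019722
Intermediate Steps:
(-23296 + 47590)*(-20646 - 21217) = 24294*(-41863) = -1017019722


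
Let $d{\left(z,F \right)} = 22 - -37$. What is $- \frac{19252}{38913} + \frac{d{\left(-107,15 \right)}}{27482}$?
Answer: $- \frac{75255371}{152772438} \approx -0.4926$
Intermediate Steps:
$d{\left(z,F \right)} = 59$ ($d{\left(z,F \right)} = 22 + 37 = 59$)
$- \frac{19252}{38913} + \frac{d{\left(-107,15 \right)}}{27482} = - \frac{19252}{38913} + \frac{59}{27482} = - \frac{75255371}{152772438}$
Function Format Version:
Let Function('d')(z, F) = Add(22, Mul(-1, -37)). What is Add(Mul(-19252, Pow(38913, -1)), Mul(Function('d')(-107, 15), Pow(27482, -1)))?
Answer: Rational(-75255371, 152772438) ≈ -0.49260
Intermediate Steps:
Function('d')(z, F) = 59 (Function('d')(z, F) = Add(22, 37) = 59)
Add(Mul(-19252, Pow(38913, -1)), Mul(Function('d')(-107, 15), Pow(27482, -1))) = Add(Mul(-19252, Pow(38913, -1)), Mul(59, Pow(27482, -1))) = Add(Mul(-19252, Rational(1, 38913)), Mul(59, Rational(1, 27482))) = Add(Rational(-19252, 38913), Rational(59, 27482)) = Rational(-75255371, 152772438)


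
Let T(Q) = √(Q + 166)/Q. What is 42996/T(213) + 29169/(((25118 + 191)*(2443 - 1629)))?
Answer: 29169/20601526 + 9158148*√379/379 ≈ 4.7042e+5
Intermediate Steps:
T(Q) = √(166 + Q)/Q
42996/T(213) + 29169/(((25118 + 191)*(2443 - 1629))) = 42996/((√(166 + 213)/213)) + 29169/(((25118 + 191)*(2443 - 1629))) = 42996/((√379/213)) + 29169/((25309*814)) = 42996*(213*√379/379) + 29169/20601526 = 9158148*√379/379 + 29169*(1/20601526) = 9158148*√379/379 + 29169/20601526 = 29169/20601526 + 9158148*√379/379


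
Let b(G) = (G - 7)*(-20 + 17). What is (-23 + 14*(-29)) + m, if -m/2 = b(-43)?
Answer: -729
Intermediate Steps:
b(G) = 21 - 3*G (b(G) = (-7 + G)*(-3) = 21 - 3*G)
m = -300 (m = -2*(21 - 3*(-43)) = -2*(21 + 129) = -2*150 = -300)
(-23 + 14*(-29)) + m = (-23 + 14*(-29)) - 300 = (-23 - 406) - 300 = -429 - 300 = -729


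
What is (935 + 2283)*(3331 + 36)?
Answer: 10835006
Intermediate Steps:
(935 + 2283)*(3331 + 36) = 3218*3367 = 10835006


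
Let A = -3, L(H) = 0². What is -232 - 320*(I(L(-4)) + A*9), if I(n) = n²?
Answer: 8408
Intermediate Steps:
L(H) = 0
-232 - 320*(I(L(-4)) + A*9) = -232 - 320*(0² - 3*9) = -232 - 320*(0 - 27) = -232 - 320*(-27) = -232 + 8640 = 8408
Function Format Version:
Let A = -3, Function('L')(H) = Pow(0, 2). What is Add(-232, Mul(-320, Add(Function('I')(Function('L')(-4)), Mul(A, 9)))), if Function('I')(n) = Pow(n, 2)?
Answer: 8408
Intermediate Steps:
Function('L')(H) = 0
Add(-232, Mul(-320, Add(Function('I')(Function('L')(-4)), Mul(A, 9)))) = Add(-232, Mul(-320, Add(Pow(0, 2), Mul(-3, 9)))) = Add(-232, Mul(-320, Add(0, -27))) = Add(-232, Mul(-320, -27)) = Add(-232, 8640) = 8408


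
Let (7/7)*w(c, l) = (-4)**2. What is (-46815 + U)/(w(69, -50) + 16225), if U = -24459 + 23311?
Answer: -47963/16241 ≈ -2.9532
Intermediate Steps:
w(c, l) = 16 (w(c, l) = (-4)**2 = 16)
U = -1148
(-46815 + U)/(w(69, -50) + 16225) = (-46815 - 1148)/(16 + 16225) = -47963/16241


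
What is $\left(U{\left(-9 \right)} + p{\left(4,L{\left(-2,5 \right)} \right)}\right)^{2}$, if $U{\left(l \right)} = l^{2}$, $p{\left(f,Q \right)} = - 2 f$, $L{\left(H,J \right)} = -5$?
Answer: $5329$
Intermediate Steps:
$\left(U{\left(-9 \right)} + p{\left(4,L{\left(-2,5 \right)} \right)}\right)^{2} = \left(\left(-9\right)^{2} - 8\right)^{2} = \left(81 - 8\right)^{2} = 73^{2} = 5329$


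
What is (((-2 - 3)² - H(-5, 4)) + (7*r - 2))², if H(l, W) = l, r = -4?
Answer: 0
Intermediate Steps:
(((-2 - 3)² - H(-5, 4)) + (7*r - 2))² = (((-2 - 3)² - 1*(-5)) + (7*(-4) - 2))² = (((-5)² + 5) + (-28 - 2))² = ((25 + 5) - 30)² = (30 - 30)² = 0² = 0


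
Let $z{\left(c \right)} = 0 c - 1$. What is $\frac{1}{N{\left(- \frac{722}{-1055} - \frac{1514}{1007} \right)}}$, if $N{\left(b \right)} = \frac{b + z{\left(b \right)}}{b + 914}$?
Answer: $- \frac{970149674}{1932601} \approx -501.99$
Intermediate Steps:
$z{\left(c \right)} = -1$ ($z{\left(c \right)} = 0 - 1 = -1$)
$N{\left(b \right)} = \frac{-1 + b}{914 + b}$ ($N{\left(b \right)} = \frac{b - 1}{b + 914} = \frac{-1 + b}{914 + b}$)
$\frac{1}{N{\left(- \frac{722}{-1055} - \frac{1514}{1007} \right)}} = \frac{1}{\frac{1}{914 - \left(- \frac{722}{1055} + \frac{1514}{1007}\right)} \left(-1 - \left(- \frac{722}{1055} + \frac{1514}{1007}\right)\right)} = \frac{1}{\frac{1}{914 - \frac{870216}{1062385}} \left(-1 - \frac{870216}{1062385}\right)} = \frac{1}{\frac{1}{\frac{970149674}{1062385}} \left(- \frac{1932601}{1062385}\right)} = \frac{1}{\frac{1062385}{970149674} \left(- \frac{1932601}{1062385}\right)} = \frac{1}{- \frac{1932601}{970149674}} = - \frac{970149674}{1932601}$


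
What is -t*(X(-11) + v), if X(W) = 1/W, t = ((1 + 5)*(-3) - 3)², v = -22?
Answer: 107163/11 ≈ 9742.1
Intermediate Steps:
t = 441 (t = (6*(-3) - 3)² = (-18 - 3)² = (-21)² = 441)
-t*(X(-11) + v) = -441*(1/(-11) - 22) = -441*(-1/11 - 22) = -441*(-243)/11 = -1*(-107163/11) = 107163/11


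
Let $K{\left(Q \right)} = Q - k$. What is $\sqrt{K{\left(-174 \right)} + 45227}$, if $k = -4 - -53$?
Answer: $2 \sqrt{11251} \approx 212.14$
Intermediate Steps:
$k = 49$ ($k = -4 + 53 = 49$)
$K{\left(Q \right)} = -49 + Q$ ($K{\left(Q \right)} = Q - 49 = -49 + Q$)
$\sqrt{K{\left(-174 \right)} + 45227} = \sqrt{\left(-49 - 174\right) + 45227} = \sqrt{-223 + 45227} = \sqrt{45004} = 2 \sqrt{11251}$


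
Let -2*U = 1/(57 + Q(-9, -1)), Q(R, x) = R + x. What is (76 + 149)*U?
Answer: -225/94 ≈ -2.3936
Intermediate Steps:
U = -1/94 (U = -1/(2*(57 + (-9 - 1))) = -1/(2*(57 - 10)) = -½/47 = -½*1/47 = -1/94 ≈ -0.010638)
(76 + 149)*U = (76 + 149)*(-1/94) = 225*(-1/94) = -225/94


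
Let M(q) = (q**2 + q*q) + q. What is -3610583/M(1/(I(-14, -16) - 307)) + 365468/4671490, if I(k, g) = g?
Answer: 879848312740788829/749774145 ≈ 1.1735e+9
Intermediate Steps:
M(q) = q + 2*q**2 (M(q) = (q**2 + q**2) + q = 2*q**2 + q = q + 2*q**2)
-3610583/M(1/(I(-14, -16) - 307)) + 365468/4671490 = -3610583*(-16 - 307)/(1 + 2/(-16 - 307)) + 365468/4671490 = -3610583*(-323/(1 + 2/(-323))) + 365468*(1/4671490) = -3610583*(-323/(1 + 2*(-1/323))) + 182734/2335745 = -3610583*(-323/(1 - 2/323)) + 182734/2335745 = -3610583/((-1/323*321/323)) + 182734/2335745 = -3610583/(-321/104329) + 182734/2335745 = -3610583*(-104329/321) + 182734/2335745 = 376688513807/321 + 182734/2335745 = 879848312740788829/749774145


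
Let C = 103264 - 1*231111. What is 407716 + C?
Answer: 279869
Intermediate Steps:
C = -127847 (C = 103264 - 231111 = -127847)
407716 + C = 407716 - 127847 = 279869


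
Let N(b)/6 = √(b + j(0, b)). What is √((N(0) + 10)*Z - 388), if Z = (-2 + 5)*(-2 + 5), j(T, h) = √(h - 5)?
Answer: √(-298 + 54*5^(¼)*√I) ≈ 1.8268 + 15.628*I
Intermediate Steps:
j(T, h) = √(-5 + h)
N(b) = 6*√(b + √(-5 + b))
Z = 9 (Z = 3*3 = 9)
√((N(0) + 10)*Z - 388) = √((6*√(0 + √(-5 + 0)) + 10)*9 - 388) = √((6*√(0 + √(-5)) + 10)*9 - 388) = √((6*√(0 + I*√5) + 10)*9 - 388) = √((6*√(I*√5) + 10)*9 - 388) = √((6*(5^(¼)*√I) + 10)*9 - 388) = √((6*5^(¼)*√I + 10)*9 - 388) = √((10 + 6*5^(¼)*√I)*9 - 388) = √((90 + 54*5^(¼)*√I) - 388) = √(-298 + 54*5^(¼)*√I)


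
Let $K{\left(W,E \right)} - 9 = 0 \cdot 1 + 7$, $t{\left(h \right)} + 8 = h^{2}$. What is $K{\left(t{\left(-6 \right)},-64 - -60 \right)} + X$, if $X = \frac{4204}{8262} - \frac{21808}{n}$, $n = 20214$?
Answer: $\frac{71581418}{4639113} \approx 15.43$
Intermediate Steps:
$X = - \frac{2644390}{4639113}$ ($X = \frac{4204}{8262} - \frac{21808}{20214} = 4204 \cdot \frac{1}{8262} - \frac{10904}{10107} = \frac{2102}{4131} - \frac{10904}{10107} = - \frac{2644390}{4639113} \approx -0.57002$)
$t{\left(h \right)} = -8 + h^{2}$
$K{\left(W,E \right)} = 16$ ($K{\left(W,E \right)} = 9 + \left(0 \cdot 1 + 7\right) = 9 + \left(0 + 7\right) = 9 + 7 = 16$)
$K{\left(t{\left(-6 \right)},-64 - -60 \right)} + X = 16 - \frac{2644390}{4639113} = \frac{71581418}{4639113}$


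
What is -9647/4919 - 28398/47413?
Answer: -597082973/233224547 ≈ -2.5601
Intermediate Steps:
-9647/4919 - 28398/47413 = -597082973/233224547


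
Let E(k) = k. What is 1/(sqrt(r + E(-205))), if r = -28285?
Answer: -I*sqrt(28490)/28490 ≈ -0.0059245*I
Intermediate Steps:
1/(sqrt(r + E(-205))) = 1/(sqrt(-28285 - 205)) = 1/(sqrt(-28490)) = 1/(I*sqrt(28490)) = -I*sqrt(28490)/28490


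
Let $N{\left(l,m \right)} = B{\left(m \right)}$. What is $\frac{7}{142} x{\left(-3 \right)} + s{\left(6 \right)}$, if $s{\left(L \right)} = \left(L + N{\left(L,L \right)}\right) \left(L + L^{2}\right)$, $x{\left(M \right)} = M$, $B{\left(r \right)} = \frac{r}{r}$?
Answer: $\frac{41727}{142} \approx 293.85$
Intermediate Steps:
$B{\left(r \right)} = 1$
$N{\left(l,m \right)} = 1$
$s{\left(L \right)} = \left(1 + L\right) \left(L + L^{2}\right)$ ($s{\left(L \right)} = \left(L + 1\right) \left(L + L^{2}\right) = \left(1 + L\right) \left(L + L^{2}\right)$)
$\frac{7}{142} x{\left(-3 \right)} + s{\left(6 \right)} = \frac{7}{142} \left(-3\right) + 6 \left(1 + 6^{2} + 2 \cdot 6\right) = 7 \cdot \frac{1}{142} \left(-3\right) + 6 \left(1 + 36 + 12\right) = \frac{7}{142} \left(-3\right) + 6 \cdot 49 = - \frac{21}{142} + 294 = \frac{41727}{142}$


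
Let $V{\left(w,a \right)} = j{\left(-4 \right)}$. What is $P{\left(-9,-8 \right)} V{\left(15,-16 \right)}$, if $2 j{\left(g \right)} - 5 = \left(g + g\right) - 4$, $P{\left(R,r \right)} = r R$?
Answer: $-252$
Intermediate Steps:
$P{\left(R,r \right)} = R r$
$j{\left(g \right)} = \frac{1}{2} + g$ ($j{\left(g \right)} = \frac{5}{2} + \frac{\left(g + g\right) - 4}{2} = \frac{5}{2} + \frac{2 g - 4}{2} = \frac{5}{2} + \frac{-4 + 2 g}{2} = \frac{5}{2} + \left(-2 + g\right) = \frac{1}{2} + g$)
$V{\left(w,a \right)} = - \frac{7}{2}$ ($V{\left(w,a \right)} = \frac{1}{2} - 4 = - \frac{7}{2}$)
$P{\left(-9,-8 \right)} V{\left(15,-16 \right)} = \left(-9\right) \left(-8\right) \left(- \frac{7}{2}\right) = 72 \left(- \frac{7}{2}\right) = -252$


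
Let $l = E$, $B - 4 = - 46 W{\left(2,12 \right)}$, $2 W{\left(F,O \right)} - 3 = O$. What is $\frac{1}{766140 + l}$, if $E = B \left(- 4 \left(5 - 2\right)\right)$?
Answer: $\frac{1}{770232} \approx 1.2983 \cdot 10^{-6}$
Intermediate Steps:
$W{\left(F,O \right)} = \frac{3}{2} + \frac{O}{2}$
$B = -341$ ($B = 4 - 46 \left(\frac{3}{2} + \frac{1}{2} \cdot 12\right) = 4 - 46 \left(\frac{3}{2} + 6\right) = 4 - 345 = -341$)
$E = 4092$ ($E = - 341 \left(- 4 \left(5 - 2\right)\right) = - 341 \left(\left(-4\right) 3\right) = \left(-341\right) \left(-12\right) = 4092$)
$l = 4092$
$\frac{1}{766140 + l} = \frac{1}{766140 + 4092} = \frac{1}{770232}$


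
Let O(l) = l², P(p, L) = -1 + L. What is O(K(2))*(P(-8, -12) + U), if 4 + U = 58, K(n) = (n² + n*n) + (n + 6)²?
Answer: 212544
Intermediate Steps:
K(n) = (6 + n)² + 2*n² (K(n) = (n² + n²) + (6 + n)² = 2*n² + (6 + n)² = (6 + n)² + 2*n²)
U = 54 (U = -4 + 58 = 54)
O(K(2))*(P(-8, -12) + U) = ((6 + 2)² + 2*2²)²*((-1 - 12) + 54) = (8² + 2*4)²*(-13 + 54) = (64 + 8)²*41 = 72²*41 = 5184*41 = 212544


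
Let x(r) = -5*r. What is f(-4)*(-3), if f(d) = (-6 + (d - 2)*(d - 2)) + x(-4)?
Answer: -150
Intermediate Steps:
f(d) = 14 + (-2 + d)**2 (f(d) = (-6 + (d - 2)*(d - 2)) - 5*(-4) = (-6 + (-2 + d)*(-2 + d)) + 20 = (-6 + (-2 + d)**2) + 20 = 14 + (-2 + d)**2)
f(-4)*(-3) = (14 + (-2 - 4)**2)*(-3) = (14 + (-6)**2)*(-3) = (14 + 36)*(-3) = 50*(-3) = -150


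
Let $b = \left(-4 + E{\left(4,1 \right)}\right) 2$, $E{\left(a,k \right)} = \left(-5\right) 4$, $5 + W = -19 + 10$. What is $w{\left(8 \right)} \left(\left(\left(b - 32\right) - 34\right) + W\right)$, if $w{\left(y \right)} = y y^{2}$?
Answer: $-65536$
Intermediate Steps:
$W = -14$ ($W = -5 + \left(-19 + 10\right) = -5 - 9 = -14$)
$E{\left(a,k \right)} = -20$
$w{\left(y \right)} = y^{3}$
$b = -48$ ($b = \left(-4 - 20\right) 2 = \left(-24\right) 2 = -48$)
$w{\left(8 \right)} \left(\left(\left(b - 32\right) - 34\right) + W\right) = 8^{3} \left(\left(\left(-48 - 32\right) - 34\right) - 14\right) = 512 \left(\left(-80 - 34\right) - 14\right) = 512 \left(-114 - 14\right) = 512 \left(-128\right) = -65536$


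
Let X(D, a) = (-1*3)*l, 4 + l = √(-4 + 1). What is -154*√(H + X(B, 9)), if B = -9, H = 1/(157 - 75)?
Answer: -77*√(80770 - 20172*I*√3)/41 ≈ -545.56 + 112.94*I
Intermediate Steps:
H = 1/82 ≈ 0.012195
l = -4 + I*√3 (l = -4 + √(-4 + 1) = -4 + √(-3) = -4 + I*√3 ≈ -4.0 + 1.732*I)
X(D, a) = 12 - 3*I*√3 (X(D, a) = (-1*3)*(-4 + I*√3) = -3*(-4 + I*√3) = 12 - 3*I*√3)
-154*√(H + X(B, 9)) = -154*√(1/82 + (12 - 3*I*√3)) = -154*√(985/82 - 3*I*√3)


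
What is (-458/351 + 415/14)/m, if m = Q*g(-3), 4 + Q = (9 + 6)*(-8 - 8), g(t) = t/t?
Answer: -139253/1199016 ≈ -0.11614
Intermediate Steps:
g(t) = 1
Q = -244 (Q = -4 + (9 + 6)*(-8 - 8) = -4 + 15*(-16) = -4 - 240 = -244)
m = -244 (m = -244*1 = -244)
(-458/351 + 415/14)/m = (-458/351 + 415/14)/(-244) = (-458*1/351 + 415*(1/14))*(-1/244) = (-458/351 + 415/14)*(-1/244) = (139253/4914)*(-1/244) = -139253/1199016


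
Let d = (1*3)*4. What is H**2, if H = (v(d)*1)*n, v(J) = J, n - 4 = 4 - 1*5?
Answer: 1296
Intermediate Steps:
n = 3 (n = 4 + (4 - 1*5) = 4 + (4 - 5) = 4 - 1 = 3)
d = 12 (d = 3*4 = 12)
H = 36 (H = (12*1)*3 = 12*3 = 36)
H**2 = 36**2 = 1296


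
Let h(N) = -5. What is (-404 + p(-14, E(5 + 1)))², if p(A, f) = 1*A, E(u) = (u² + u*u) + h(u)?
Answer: 174724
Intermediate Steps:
E(u) = -5 + 2*u² (E(u) = (u² + u*u) - 5 = (u² + u²) - 5 = 2*u² - 5 = -5 + 2*u²)
p(A, f) = A
(-404 + p(-14, E(5 + 1)))² = (-404 - 14)² = (-418)² = 174724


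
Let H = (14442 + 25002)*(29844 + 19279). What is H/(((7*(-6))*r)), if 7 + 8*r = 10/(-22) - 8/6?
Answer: 42627367464/1015 ≈ 4.1997e+7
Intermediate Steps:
H = 1937607612 (H = 39444*49123 = 1937607612)
r = -145/132 (r = -7/8 + (10/(-22) - 8/6)/8 = -7/8 + (10*(-1/22) - 8*1/6)/8 = -7/8 + (-5/11 - 4/3)/8 = -7/8 + (1/8)*(-59/33) = -7/8 - 59/264 = -145/132 ≈ -1.0985)
H/(((7*(-6))*r)) = 1937607612/(((7*(-6))*(-145/132))) = 1937607612/((-42*(-145/132))) = 1937607612/(1015/22) = 1937607612*(22/1015) = 42627367464/1015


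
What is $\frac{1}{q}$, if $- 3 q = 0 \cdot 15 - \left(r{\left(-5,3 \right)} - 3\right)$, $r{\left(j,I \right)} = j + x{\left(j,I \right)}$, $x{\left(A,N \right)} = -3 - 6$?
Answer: $- \frac{3}{17} \approx -0.17647$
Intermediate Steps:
$x{\left(A,N \right)} = -9$ ($x{\left(A,N \right)} = -3 - 6 = -9$)
$r{\left(j,I \right)} = -9 + j$ ($r{\left(j,I \right)} = j - 9 = -9 + j$)
$q = - \frac{17}{3}$ ($q = - \frac{0 \cdot 15 - \left(\left(-9 - 5\right) - 3\right)}{3} = - \frac{0 - \left(-14 - 3\right)}{3} = - \frac{0 - -17}{3} = - \frac{0 + 17}{3} = \left(- \frac{1}{3}\right) 17 = - \frac{17}{3} \approx -5.6667$)
$\frac{1}{q} = \frac{1}{- \frac{17}{3}} = - \frac{3}{17}$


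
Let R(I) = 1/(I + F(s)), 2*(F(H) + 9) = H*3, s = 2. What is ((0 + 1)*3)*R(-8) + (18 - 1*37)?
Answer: -269/14 ≈ -19.214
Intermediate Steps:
F(H) = -9 + 3*H/2 (F(H) = -9 + (H*3)/2 = -9 + (3*H)/2 = -9 + 3*H/2)
R(I) = 1/(-6 + I) (R(I) = 1/(I + (-9 + (3/2)*2)) = 1/(I + (-9 + 3)) = 1/(I - 6) = 1/(-6 + I))
((0 + 1)*3)*R(-8) + (18 - 1*37) = ((0 + 1)*3)/(-6 - 8) + (18 - 1*37) = (1*3)/(-14) + (18 - 37) = 3*(-1/14) - 19 = -3/14 - 19 = -269/14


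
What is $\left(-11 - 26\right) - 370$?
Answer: $-407$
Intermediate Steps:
$\left(-11 - 26\right) - 370 = -37 - 370 = -407$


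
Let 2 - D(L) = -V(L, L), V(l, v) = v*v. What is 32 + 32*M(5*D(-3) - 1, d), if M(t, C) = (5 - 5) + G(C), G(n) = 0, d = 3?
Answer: 32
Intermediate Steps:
V(l, v) = v**2
D(L) = 2 + L**2 (D(L) = 2 - (-1)*L**2 = 2 + L**2)
M(t, C) = 0 (M(t, C) = (5 - 5) + 0 = 0 + 0 = 0)
32 + 32*M(5*D(-3) - 1, d) = 32 + 32*0 = 32 + 0 = 32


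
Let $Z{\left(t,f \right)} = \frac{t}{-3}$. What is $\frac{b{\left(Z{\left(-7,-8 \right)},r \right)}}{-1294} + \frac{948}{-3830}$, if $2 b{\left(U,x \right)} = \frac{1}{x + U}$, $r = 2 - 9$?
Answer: $- \frac{17168223}{69384280} \approx -0.24744$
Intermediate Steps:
$r = -7$ ($r = 2 - 9 = -7$)
$Z{\left(t,f \right)} = - \frac{t}{3}$ ($Z{\left(t,f \right)} = t \left(- \frac{1}{3}\right) = - \frac{t}{3}$)
$b{\left(U,x \right)} = \frac{1}{2 \left(U + x\right)}$ ($b{\left(U,x \right)} = \frac{1}{2 \left(x + U\right)} = \frac{1}{2 \left(U + x\right)}$)
$\frac{b{\left(Z{\left(-7,-8 \right)},r \right)}}{-1294} + \frac{948}{-3830} = \frac{\frac{1}{2} \frac{1}{\left(- \frac{1}{3}\right) \left(-7\right) - 7}}{-1294} + \frac{948}{-3830} = \frac{1}{2 \left(\frac{7}{3} - 7\right)} \left(- \frac{1}{1294}\right) + 948 \left(- \frac{1}{3830}\right) = \frac{1}{2 \left(- \frac{14}{3}\right)} \left(- \frac{1}{1294}\right) - \frac{474}{1915} = \frac{1}{2} \left(- \frac{3}{14}\right) \left(- \frac{1}{1294}\right) - \frac{474}{1915} = \left(- \frac{3}{28}\right) \left(- \frac{1}{1294}\right) - \frac{474}{1915} = \frac{3}{36232} - \frac{474}{1915} = - \frac{17168223}{69384280}$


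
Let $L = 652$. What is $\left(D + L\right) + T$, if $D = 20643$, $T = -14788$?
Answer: $6507$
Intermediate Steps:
$\left(D + L\right) + T = \left(20643 + 652\right) - 14788 = 21295 - 14788 = 6507$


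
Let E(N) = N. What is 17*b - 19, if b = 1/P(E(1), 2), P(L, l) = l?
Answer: -21/2 ≈ -10.500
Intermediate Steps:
b = ½ (b = 1/2 = ½ ≈ 0.50000)
17*b - 19 = 17*(½) - 19 = 17/2 - 19 = -21/2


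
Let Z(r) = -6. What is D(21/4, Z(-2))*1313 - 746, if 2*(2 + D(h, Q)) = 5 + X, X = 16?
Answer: 20829/2 ≈ 10415.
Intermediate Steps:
D(h, Q) = 17/2 (D(h, Q) = -2 + (5 + 16)/2 = -2 + (½)*21 = -2 + 21/2 = 17/2)
D(21/4, Z(-2))*1313 - 746 = (17/2)*1313 - 746 = 22321/2 - 746 = 20829/2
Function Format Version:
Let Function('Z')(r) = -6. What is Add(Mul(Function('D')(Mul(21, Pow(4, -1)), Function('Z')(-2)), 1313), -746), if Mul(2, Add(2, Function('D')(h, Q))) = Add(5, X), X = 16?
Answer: Rational(20829, 2) ≈ 10415.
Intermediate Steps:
Function('D')(h, Q) = Rational(17, 2) (Function('D')(h, Q) = Add(-2, Mul(Rational(1, 2), Add(5, 16))) = Add(-2, Mul(Rational(1, 2), 21)) = Add(-2, Rational(21, 2)) = Rational(17, 2))
Add(Mul(Function('D')(Mul(21, Pow(4, -1)), Function('Z')(-2)), 1313), -746) = Add(Mul(Rational(17, 2), 1313), -746) = Add(Rational(22321, 2), -746) = Rational(20829, 2)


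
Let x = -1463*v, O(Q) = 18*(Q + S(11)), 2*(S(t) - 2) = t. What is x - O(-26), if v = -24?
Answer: 35445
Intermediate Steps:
S(t) = 2 + t/2
O(Q) = 135 + 18*Q (O(Q) = 18*(Q + (2 + (1/2)*11)) = 18*(Q + (2 + 11/2)) = 18*(Q + 15/2) = 18*(15/2 + Q) = 135 + 18*Q)
x = 35112 (x = -1463*(-24) = 35112)
x - O(-26) = 35112 - (135 + 18*(-26)) = 35112 - (135 - 468) = 35112 - 1*(-333) = 35112 + 333 = 35445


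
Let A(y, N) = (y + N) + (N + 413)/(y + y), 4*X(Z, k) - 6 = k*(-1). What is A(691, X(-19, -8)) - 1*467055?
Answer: -1289019589/2764 ≈ -4.6636e+5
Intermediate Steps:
X(Z, k) = 3/2 - k/4 (X(Z, k) = 3/2 + (k*(-1))/4 = 3/2 + (-k)/4 = 3/2 - k/4)
A(y, N) = N + y + (413 + N)/(2*y) (A(y, N) = (N + y) + (413 + N)/((2*y)) = (N + y) + (413 + N)*(1/(2*y)) = (N + y) + (413 + N)/(2*y) = N + y + (413 + N)/(2*y))
A(691, X(-19, -8)) - 1*467055 = (1/2)*(413 + (3/2 - 1/4*(-8)) + 2*691*((3/2 - 1/4*(-8)) + 691))/691 - 1*467055 = (1/2)*(1/691)*(413 + (3/2 + 2) + 2*691*((3/2 + 2) + 691)) - 467055 = (1/2)*(1/691)*(413 + 7/2 + 2*691*(7/2 + 691)) - 467055 = (1/2)*(1/691)*(413 + 7/2 + 2*691*(1389/2)) - 467055 = (1/2)*(1/691)*(413 + 7/2 + 959799) - 467055 = (1/2)*(1/691)*(1920431/2) - 467055 = 1920431/2764 - 467055 = -1289019589/2764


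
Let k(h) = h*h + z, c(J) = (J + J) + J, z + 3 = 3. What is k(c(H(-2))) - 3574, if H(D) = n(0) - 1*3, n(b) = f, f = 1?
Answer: -3538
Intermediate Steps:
n(b) = 1
z = 0 (z = -3 + 3 = 0)
H(D) = -2 (H(D) = 1 - 1*3 = 1 - 3 = -2)
c(J) = 3*J (c(J) = 2*J + J = 3*J)
k(h) = h**2 (k(h) = h*h + 0 = h**2 + 0 = h**2)
k(c(H(-2))) - 3574 = (3*(-2))**2 - 3574 = (-6)**2 - 3574 = 36 - 3574 = -3538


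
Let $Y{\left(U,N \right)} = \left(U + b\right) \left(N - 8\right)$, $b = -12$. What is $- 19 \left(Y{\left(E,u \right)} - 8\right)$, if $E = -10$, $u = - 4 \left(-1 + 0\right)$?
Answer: $-1520$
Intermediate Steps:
$u = 4$ ($u = \left(-4\right) \left(-1\right) = 4$)
$Y{\left(U,N \right)} = \left(-12 + U\right) \left(-8 + N\right)$ ($Y{\left(U,N \right)} = \left(U - 12\right) \left(N - 8\right) = \left(-12 + U\right) \left(-8 + N\right)$)
$- 19 \left(Y{\left(E,u \right)} - 8\right) = - 19 \left(\left(96 - 48 - -80 + 4 \left(-10\right)\right) - 8\right) = - 19 \left(\left(96 - 48 + 80 - 40\right) - 8\right) = - 19 \left(88 - 8\right) = \left(-19\right) 80 = -1520$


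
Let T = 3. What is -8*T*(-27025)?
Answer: 648600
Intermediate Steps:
-8*T*(-27025) = -8*3*(-27025) = -24*(-27025) = 648600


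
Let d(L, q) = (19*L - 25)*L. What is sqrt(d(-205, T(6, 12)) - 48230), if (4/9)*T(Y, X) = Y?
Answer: 3*sqrt(83930) ≈ 869.12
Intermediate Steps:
T(Y, X) = 9*Y/4
d(L, q) = L*(-25 + 19*L) (d(L, q) = (-25 + 19*L)*L = L*(-25 + 19*L))
sqrt(d(-205, T(6, 12)) - 48230) = sqrt(-205*(-25 + 19*(-205)) - 48230) = sqrt(-205*(-25 - 3895) - 48230) = sqrt(-205*(-3920) - 48230) = sqrt(803600 - 48230) = sqrt(755370) = 3*sqrt(83930)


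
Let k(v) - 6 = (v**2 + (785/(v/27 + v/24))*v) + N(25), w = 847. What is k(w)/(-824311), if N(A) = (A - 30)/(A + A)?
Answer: -123656133/140132870 ≈ -0.88242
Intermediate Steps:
N(A) = (-30 + A)/(2*A) (N(A) = (-30 + A)/((2*A)) = (-30 + A)*(1/(2*A)) = (-30 + A)/(2*A))
k(v) = 1696603/170 + v**2 (k(v) = 6 + ((v**2 + (785/(v/27 + v/24))*v) + (1/2)*(-30 + 25)/25) = 6 + ((v**2 + (785/(v*(1/27) + v*(1/24)))*v) + (1/2)*(1/25)*(-5)) = 6 + ((v**2 + (785/(v/27 + v/24))*v) - 1/10) = 6 + ((v**2 + (785/((17*v/216)))*v) - 1/10) = 6 + ((v**2 + (785*(216/(17*v)))*v) - 1/10) = 6 + ((v**2 + (169560/(17*v))*v) - 1/10) = 6 + ((v**2 + 169560/17) - 1/10) = 6 + ((169560/17 + v**2) - 1/10) = 6 + (1695583/170 + v**2) = 1696603/170 + v**2)
k(w)/(-824311) = (1696603/170 + 847**2)/(-824311) = (1696603/170 + 717409)*(-1/824311) = (123656133/170)*(-1/824311) = -123656133/140132870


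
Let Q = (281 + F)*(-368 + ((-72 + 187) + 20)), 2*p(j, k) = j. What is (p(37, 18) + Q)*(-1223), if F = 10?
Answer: 165800887/2 ≈ 8.2900e+7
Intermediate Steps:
p(j, k) = j/2
Q = -67803 (Q = (281 + 10)*(-368 + ((-72 + 187) + 20)) = 291*(-368 + (115 + 20)) = 291*(-368 + 135) = 291*(-233) = -67803)
(p(37, 18) + Q)*(-1223) = ((½)*37 - 67803)*(-1223) = (37/2 - 67803)*(-1223) = -135569/2*(-1223) = 165800887/2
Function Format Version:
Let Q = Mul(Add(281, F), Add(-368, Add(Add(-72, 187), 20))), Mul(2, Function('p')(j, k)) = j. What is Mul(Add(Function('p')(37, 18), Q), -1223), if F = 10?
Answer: Rational(165800887, 2) ≈ 8.2900e+7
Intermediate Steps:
Function('p')(j, k) = Mul(Rational(1, 2), j)
Q = -67803 (Q = Mul(Add(281, 10), Add(-368, Add(Add(-72, 187), 20))) = Mul(291, Add(-368, Add(115, 20))) = Mul(291, Add(-368, 135)) = Mul(291, -233) = -67803)
Mul(Add(Function('p')(37, 18), Q), -1223) = Mul(Add(Mul(Rational(1, 2), 37), -67803), -1223) = Mul(Add(Rational(37, 2), -67803), -1223) = Mul(Rational(-135569, 2), -1223) = Rational(165800887, 2)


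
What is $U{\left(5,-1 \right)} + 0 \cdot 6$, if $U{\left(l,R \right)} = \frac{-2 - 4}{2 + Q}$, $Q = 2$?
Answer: $- \frac{3}{2} \approx -1.5$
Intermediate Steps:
$U{\left(l,R \right)} = - \frac{3}{2}$ ($U{\left(l,R \right)} = \frac{-2 - 4}{2 + 2} = - \frac{6}{4} = \left(-6\right) \frac{1}{4} = - \frac{3}{2}$)
$U{\left(5,-1 \right)} + 0 \cdot 6 = - \frac{3}{2} + 0 \cdot 6 = - \frac{3}{2} + 0 = - \frac{3}{2}$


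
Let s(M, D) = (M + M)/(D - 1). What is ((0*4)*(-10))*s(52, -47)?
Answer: 0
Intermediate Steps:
s(M, D) = 2*M/(-1 + D) (s(M, D) = (2*M)/(-1 + D) = 2*M/(-1 + D))
((0*4)*(-10))*s(52, -47) = ((0*4)*(-10))*(2*52/(-1 - 47)) = (0*(-10))*(2*52/(-48)) = 0*(2*52*(-1/48)) = 0*(-13/6) = 0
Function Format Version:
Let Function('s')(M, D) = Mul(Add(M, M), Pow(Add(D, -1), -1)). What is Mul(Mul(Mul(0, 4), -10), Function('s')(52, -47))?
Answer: 0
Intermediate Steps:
Function('s')(M, D) = Mul(2, M, Pow(Add(-1, D), -1)) (Function('s')(M, D) = Mul(Mul(2, M), Pow(Add(-1, D), -1)) = Mul(2, M, Pow(Add(-1, D), -1)))
Mul(Mul(Mul(0, 4), -10), Function('s')(52, -47)) = Mul(Mul(Mul(0, 4), -10), Mul(2, 52, Pow(Add(-1, -47), -1))) = Mul(Mul(0, -10), Mul(2, 52, Pow(-48, -1))) = Mul(0, Mul(2, 52, Rational(-1, 48))) = Mul(0, Rational(-13, 6)) = 0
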